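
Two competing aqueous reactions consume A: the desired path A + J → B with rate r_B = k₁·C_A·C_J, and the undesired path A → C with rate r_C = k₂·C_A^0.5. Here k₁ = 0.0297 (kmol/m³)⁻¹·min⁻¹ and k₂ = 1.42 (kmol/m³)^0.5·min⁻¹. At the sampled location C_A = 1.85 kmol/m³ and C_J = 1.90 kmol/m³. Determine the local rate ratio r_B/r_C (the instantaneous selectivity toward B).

0.0541

S_{B/C} = r_B/r_C = (k₁·C_A·C_J)/(k₂·C_A^0.5) = (k₁/k₂)·C_A^0.5·C_J.
= (0.0297×1.850×1.900) / (1.42×1.850^0.5) = 0.1044/1.931 = 0.0541.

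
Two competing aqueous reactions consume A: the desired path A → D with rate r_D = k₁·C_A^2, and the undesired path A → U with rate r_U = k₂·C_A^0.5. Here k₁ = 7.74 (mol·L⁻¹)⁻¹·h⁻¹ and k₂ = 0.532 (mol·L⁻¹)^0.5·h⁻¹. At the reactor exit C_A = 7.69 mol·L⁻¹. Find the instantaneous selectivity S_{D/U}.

310

S_{D/U} = r_D/r_U = (k₁·C_A^2)/(k₂·C_A^0.5) = (k₁/k₂)·C_A^1.5.
= (7.74×7.690^2) / (0.532×7.690^0.5) = 457.7/1.475 = 310.
Since the desired path is higher order in A, keeping C_A high (PFR or concentrated feed) favours D.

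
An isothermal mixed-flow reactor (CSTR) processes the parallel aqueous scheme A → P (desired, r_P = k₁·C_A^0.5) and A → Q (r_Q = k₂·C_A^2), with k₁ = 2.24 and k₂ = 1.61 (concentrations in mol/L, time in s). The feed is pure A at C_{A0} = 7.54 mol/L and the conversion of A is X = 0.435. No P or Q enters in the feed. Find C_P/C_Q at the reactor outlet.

0.158

Exit C_A = C_{A0}(1−X) = 7.54×0.565 = 4.260 mol/L.
A CSTR operates uniformly at the exit composition, giving r_P = 4.623 and r_Q = 29.22 (each k·C_A^n at C_A = 4.260).
Overall selectivity = C_P/C_Q = r_Pτ/(r_Qτ) = r_P/r_Q = 0.158.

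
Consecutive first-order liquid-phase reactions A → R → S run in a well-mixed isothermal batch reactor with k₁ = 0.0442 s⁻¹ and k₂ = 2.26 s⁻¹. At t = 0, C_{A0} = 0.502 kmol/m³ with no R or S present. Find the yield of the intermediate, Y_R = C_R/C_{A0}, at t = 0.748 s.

0.0156

For first-order series with pure A initially, C_R(t) = k₁C_{A0}/(k₂−k₁)·(e^(−k₁t) − e^(−k₂t)).
e^(−k₁t) = e^(−0.0442×0.748) = e^(−0.03306) = 0.9675; e^(−k₂t) = e^(−1.690) = 0.1844.
C_R = 0.0442×0.502/(2.26−0.0442) × (0.9675−0.1844) = 0.01001×0.7830 = 0.007841 kmol/m³.
Y_R = C_R/C_{A0} = 0.007841/0.502 = 0.0156.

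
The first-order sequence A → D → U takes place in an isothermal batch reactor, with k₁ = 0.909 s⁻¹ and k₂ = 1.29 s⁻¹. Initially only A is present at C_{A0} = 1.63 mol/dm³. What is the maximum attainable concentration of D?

0.498 mol/dm³

For a first-order series the maximum intermediate yield is C_{D,max}/C_{A0} = (k₁/k₂)^[k₂/(k₂−k₁)].
= (0.909/1.29)^(1.29/(1.29−0.909)) = (0.7047)^(3.386) = 0.3057.
C_{D,max} = 0.3057×1.63 = 0.498 mol/dm³.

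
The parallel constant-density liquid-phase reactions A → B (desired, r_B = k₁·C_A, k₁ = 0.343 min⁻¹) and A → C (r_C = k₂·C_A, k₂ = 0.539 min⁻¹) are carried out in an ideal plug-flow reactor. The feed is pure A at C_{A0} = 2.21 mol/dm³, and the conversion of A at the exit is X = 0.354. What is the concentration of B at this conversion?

0.304 mol/dm³

C_A = C_{A0}(1−X) = 1.428 mol/dm³.
Both paths are first order in A, so the instantaneous fraction to B is constant: dC_B/d(−C_A) = k₁/(k₁+k₂) = 0.3889.
C_B = 0.3889·(C_{A0}−C_A) = 0.3889×0.7823 = 0.304 mol/dm³.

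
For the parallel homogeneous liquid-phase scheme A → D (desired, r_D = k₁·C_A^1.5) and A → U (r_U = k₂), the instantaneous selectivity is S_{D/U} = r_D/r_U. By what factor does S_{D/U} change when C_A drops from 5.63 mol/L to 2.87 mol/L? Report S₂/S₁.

S_{D/U} = (k₁/k₂)·C_A^1.5, so S₂/S₁ = (C_{A,2}/C_{A,1})^1.5.
= (2.87/5.63)^1.5 = (0.5098)^1.5 = 0.364.

0.364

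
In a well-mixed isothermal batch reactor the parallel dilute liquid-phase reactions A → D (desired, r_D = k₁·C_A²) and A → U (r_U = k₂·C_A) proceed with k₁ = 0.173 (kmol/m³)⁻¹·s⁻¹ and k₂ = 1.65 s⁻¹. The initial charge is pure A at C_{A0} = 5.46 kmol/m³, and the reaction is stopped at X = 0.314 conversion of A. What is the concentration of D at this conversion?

0.557 kmol/m³

C_A = C_{A0}(1−X) = 3.746 kmol/m³.
Along a PFR/batch, dC_U/dC_A = −r_U/(r_D+r_U) = −k₂/(k₂+k₁·C_A).
Integrating from C_{A0} to C_A: C_U = (1.65/0.173)·ln[(1.65+0.173·5.46)/(1.65+0.173·3.75)] = 9.538·ln(2.595/2.298) = 1.158 kmol/m³.
Then C_D = (C_{A0}−C_A) − C_U = 1.714 − 1.158 = 0.5566 kmol/m³.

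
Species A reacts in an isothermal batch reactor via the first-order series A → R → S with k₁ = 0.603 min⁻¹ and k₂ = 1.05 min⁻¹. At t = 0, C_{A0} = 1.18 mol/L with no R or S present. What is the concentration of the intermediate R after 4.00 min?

For first-order series with pure A initially, C_R(t) = k₁C_{A0}/(k₂−k₁)·(e^(−k₁t) − e^(−k₂t)).
e^(−k₁t) = e^(−0.603×4.00) = e^(−2.412) = 0.08964; e^(−k₂t) = e^(−4.200) = 0.01500.
C_R = 0.603×1.18/(1.05−0.603) × (0.08964−0.01500) = 1.592×0.07464 = 0.1188 mol/L.

0.119 mol/L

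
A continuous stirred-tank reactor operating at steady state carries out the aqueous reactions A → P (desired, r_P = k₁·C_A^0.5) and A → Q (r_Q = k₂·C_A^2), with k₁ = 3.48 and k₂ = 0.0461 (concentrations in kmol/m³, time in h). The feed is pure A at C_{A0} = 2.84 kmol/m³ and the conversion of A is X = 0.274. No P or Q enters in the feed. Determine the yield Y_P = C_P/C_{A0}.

0.264

Exit C_A = C_{A0}(1−X) = 2.84×0.726 = 2.062 kmol/m³.
Rates in a CSTR are evaluated at the outlet concentration: r_P = 3.48×2.062^0.5 = 4.997, r_Q = 0.0461×2.062^2 = 0.1960.
Fraction of consumed A going to P: r_P/(r_P+r_Q) = 0.9623.
C_P = 0.9623·C_{A0}·X = 0.9623×2.84×0.274 = 0.749 kmol/m³; Y_P = C_P/C_{A0} = 0.264.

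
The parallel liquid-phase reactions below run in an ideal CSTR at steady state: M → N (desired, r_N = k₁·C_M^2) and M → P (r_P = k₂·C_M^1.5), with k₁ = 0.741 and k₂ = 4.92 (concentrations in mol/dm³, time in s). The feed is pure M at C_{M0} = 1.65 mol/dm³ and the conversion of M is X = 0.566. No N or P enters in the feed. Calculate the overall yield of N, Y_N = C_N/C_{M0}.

0.0640

Exit C_M = C_{M0}(1−X) = 1.65×0.434 = 0.7161 mol/dm³.
In a CSTR the entire volume is at exit conditions, so r_N = 0.741×0.7161^2 = 0.3800 and r_P = 4.92×0.7161^1.5 = 2.981.
Fraction of consumed M going to N: r_N/(r_N+r_P) = 0.1130.
C_N = 0.1130·C_{M0}·X = 0.1130×1.65×0.566 = 0.106 mol/dm³; Y_N = C_N/C_{M0} = 0.0640.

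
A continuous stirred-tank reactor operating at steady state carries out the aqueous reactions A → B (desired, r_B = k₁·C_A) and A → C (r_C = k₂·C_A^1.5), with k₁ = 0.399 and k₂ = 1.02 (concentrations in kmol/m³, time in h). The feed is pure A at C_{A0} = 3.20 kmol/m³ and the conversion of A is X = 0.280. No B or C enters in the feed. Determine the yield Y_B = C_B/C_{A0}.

Exit C_A = C_{A0}(1−X) = 3.20×0.720 = 2.304 kmol/m³.
Rates in a CSTR are evaluated at the outlet concentration: r_B = 0.399×2.304 = 0.9193, r_C = 1.02×2.304^1.5 = 3.567.
Fraction of consumed A going to B: r_B/(r_B+r_C) = 0.2049.
C_B = 0.2049·C_{A0}·X = 0.2049×3.20×0.280 = 0.184 kmol/m³; Y_B = C_B/C_{A0} = 0.0574.

0.0574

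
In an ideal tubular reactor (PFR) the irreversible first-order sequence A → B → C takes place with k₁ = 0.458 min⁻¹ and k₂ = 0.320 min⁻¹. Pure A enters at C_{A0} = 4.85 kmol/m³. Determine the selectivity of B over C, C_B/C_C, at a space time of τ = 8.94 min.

The intermediate concentration in a first-order A→B→C sequence is C_B = k₁C_{A0}(e^(−k₁τ) − e^(−k₂τ))/(k₂−k₁).
e^(−k₁τ) = e^(−0.458×8.94) = e^(−4.095) = 0.01666; e^(−k₂τ) = e^(−2.861) = 0.05722.
C_B = 0.458×4.85/(0.320−0.458) × (0.01666−0.05722) = (-16.10)×(-0.04056) = 0.6529 kmol/m³.
C_A = C_{A0}e^(−k₁τ) = 0.08082 kmol/m³, so C_C = C_{A0}−C_A−C_B = 4.116 kmol/m³; C_B/C_C = 0.159.

0.159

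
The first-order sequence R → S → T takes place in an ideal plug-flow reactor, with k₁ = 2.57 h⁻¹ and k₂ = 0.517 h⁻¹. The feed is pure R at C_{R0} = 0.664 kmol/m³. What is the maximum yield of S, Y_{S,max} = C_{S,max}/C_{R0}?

0.668

At the optimum, C_{S,max}/C_{R0} = (k₁/k₂)^[k₂/(k₂−k₁)].
= (2.57/0.517)^(0.517/(0.517−2.57)) = (4.971)^(-0.2518) = 0.6678.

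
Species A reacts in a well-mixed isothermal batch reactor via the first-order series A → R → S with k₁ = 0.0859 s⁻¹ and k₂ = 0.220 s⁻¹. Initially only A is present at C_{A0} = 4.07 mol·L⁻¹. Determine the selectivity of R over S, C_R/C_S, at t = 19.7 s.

Solving the coupled first-order balances gives C_R(t) = [k₁/(k₂−k₁)]·C_{A0}·(e^(−k₁t) − e^(−k₂t)).
e^(−k₁t) = e^(−0.0859×19.7) = e^(−1.692) = 0.1841; e^(−k₂t) = e^(−4.334) = 0.01311.
C_R = 0.0859×4.07/(0.220−0.0859) × (0.1841−0.01311) = 2.607×0.1710 = 0.4458 mol·L⁻¹.
C_A = C_{A0}e^(−k₁t) = 0.7493 mol·L⁻¹, so C_S = C_{A0}−C_A−C_R = 2.875 mol·L⁻¹; C_R/C_S = 0.155.

0.155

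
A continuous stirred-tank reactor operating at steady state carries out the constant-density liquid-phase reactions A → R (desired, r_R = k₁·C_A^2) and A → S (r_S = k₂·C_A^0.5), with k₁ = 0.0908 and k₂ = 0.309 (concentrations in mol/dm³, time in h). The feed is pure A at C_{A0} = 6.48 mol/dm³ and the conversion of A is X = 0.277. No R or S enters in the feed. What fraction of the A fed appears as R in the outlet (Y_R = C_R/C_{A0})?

Exit C_A = C_{A0}(1−X) = 6.48×0.723 = 4.685 mol/dm³.
A CSTR operates uniformly at the exit composition, giving r_R = 1.993 and r_S = 0.6688 (each k·C_A^n at C_A = 4.685).
Fraction of consumed A going to R: r_R/(r_R+r_S) = 0.7487.
C_R = 0.7487·C_{A0}·X = 0.7487×6.48×0.277 = 1.34 mol/dm³; Y_R = C_R/C_{A0} = 0.207.

0.207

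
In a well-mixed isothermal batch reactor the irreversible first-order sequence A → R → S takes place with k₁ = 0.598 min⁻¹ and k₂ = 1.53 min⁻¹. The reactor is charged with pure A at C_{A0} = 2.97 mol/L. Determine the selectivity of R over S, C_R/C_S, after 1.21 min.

For first-order series with pure A initially, C_R(t) = k₁C_{A0}/(k₂−k₁)·(e^(−k₁t) − e^(−k₂t)).
e^(−k₁t) = e^(−0.598×1.21) = e^(−0.7236) = 0.4850; e^(−k₂t) = e^(−1.851) = 0.1570.
C_R = 0.598×2.97/(1.53−0.598) × (0.4850−0.1570) = 1.906×0.3280 = 0.6250 mol/L.
C_A = C_{A0}e^(−k₁t) = 1.440 mol/L, so C_S = C_{A0}−C_A−C_R = 0.9045 mol/L; C_R/C_S = 0.691.

0.691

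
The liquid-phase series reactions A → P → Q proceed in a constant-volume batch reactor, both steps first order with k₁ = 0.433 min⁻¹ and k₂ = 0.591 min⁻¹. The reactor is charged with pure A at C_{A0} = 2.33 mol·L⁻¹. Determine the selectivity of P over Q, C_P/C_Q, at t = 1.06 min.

The intermediate concentration in a first-order A→B→C sequence is C_P = k₁C_{A0}(e^(−k₁t) − e^(−k₂t))/(k₂−k₁).
e^(−k₁t) = e^(−0.433×1.06) = e^(−0.4590) = 0.6319; e^(−k₂t) = e^(−0.6265) = 0.5345.
C_P = 0.433×2.33/(0.591−0.433) × (0.6319−0.5345) = 6.385×0.09745 = 0.6222 mol·L⁻¹.
C_A = C_{A0}e^(−k₁t) = 1.472 mol·L⁻¹, so C_Q = C_{A0}−C_A−C_P = 0.2354 mol·L⁻¹; C_P/C_Q = 2.64.

2.64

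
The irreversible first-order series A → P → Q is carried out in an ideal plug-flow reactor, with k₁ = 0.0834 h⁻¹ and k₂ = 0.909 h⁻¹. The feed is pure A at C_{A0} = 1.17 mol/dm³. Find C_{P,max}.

For a first-order series the maximum intermediate yield is C_{P,max}/C_{A0} = (k₁/k₂)^[k₂/(k₂−k₁)].
= (0.0834/0.909)^(0.909/(0.909−0.0834)) = (0.09175)^(1.101) = 0.07208.
C_{P,max} = 0.07208×1.17 = 0.0843 mol/dm³.

0.0843 mol/dm³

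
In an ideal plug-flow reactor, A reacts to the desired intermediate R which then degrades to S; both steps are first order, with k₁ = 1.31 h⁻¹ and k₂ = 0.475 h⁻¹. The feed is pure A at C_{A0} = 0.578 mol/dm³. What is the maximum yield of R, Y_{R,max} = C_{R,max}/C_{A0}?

0.562

Evaluating C_R at τ_opt = ln(k₂/k₁)/(k₂−k₁) gives C_{R,max}/C_{A0} = (k₁/k₂)^[k₂/(k₂−k₁)].
= (1.31/0.475)^(0.475/(0.475−1.31)) = (2.758)^(-0.5689) = 0.5615.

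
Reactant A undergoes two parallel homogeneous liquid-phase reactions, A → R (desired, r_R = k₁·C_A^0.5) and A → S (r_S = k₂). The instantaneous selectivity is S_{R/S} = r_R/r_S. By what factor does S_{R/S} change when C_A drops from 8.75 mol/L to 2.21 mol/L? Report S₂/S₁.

0.503

S_{R/S} = (k₁/k₂)·C_A^0.5, so S₂/S₁ = (C_{A,2}/C_{A,1})^0.5.
= (2.21/8.75)^0.5 = (0.2526)^0.5 = 0.503.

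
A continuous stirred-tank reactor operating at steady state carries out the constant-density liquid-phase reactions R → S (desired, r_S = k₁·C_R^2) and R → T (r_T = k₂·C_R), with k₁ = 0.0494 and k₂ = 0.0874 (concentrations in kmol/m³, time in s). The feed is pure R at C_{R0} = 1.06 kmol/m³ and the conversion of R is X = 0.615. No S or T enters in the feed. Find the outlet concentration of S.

Exit C_R = C_{R0}(1−X) = 1.06×0.385 = 0.4081 kmol/m³.
A CSTR operates uniformly at the exit composition, giving r_S = 0.008227 and r_T = 0.03567 (each k·C_R^n at C_R = 0.4081).
Fraction of consumed R going to S: r_S/(r_S+r_T) = 0.1874.
C_S = 0.1874·C_{R0}·X = 0.1874×1.06×0.615 = 0.122 kmol/m³.

0.122 kmol/m³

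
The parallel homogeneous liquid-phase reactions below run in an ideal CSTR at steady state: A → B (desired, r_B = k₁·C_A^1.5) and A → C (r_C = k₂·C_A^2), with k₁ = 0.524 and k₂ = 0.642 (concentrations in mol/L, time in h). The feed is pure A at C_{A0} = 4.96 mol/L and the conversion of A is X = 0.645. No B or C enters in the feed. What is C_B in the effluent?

Exit C_A = C_{A0}(1−X) = 4.96×0.355 = 1.761 mol/L.
In a CSTR the entire volume is at exit conditions, so r_B = 0.524×1.761^1.5 = 1.224 and r_C = 0.642×1.761^2 = 1.990.
Fraction of consumed A going to B: r_B/(r_B+r_C) = 0.3808.
C_B = 0.3808·C_{A0}·X = 0.3808×4.96×0.645 = 1.22 mol/L.

1.22 mol/L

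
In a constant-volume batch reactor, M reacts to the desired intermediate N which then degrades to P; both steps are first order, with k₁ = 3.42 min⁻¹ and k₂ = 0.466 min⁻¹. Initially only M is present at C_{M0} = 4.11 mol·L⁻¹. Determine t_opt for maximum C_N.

Setting dC_N/dt = 0 gives t_opt = ln(k₂/k₁)/(k₂−k₁).
= ln(0.466/3.42)/(0.466−3.42) = ln(0.1363)/-2.954 = -1.993/-2.954 = 0.675 min.

0.675 min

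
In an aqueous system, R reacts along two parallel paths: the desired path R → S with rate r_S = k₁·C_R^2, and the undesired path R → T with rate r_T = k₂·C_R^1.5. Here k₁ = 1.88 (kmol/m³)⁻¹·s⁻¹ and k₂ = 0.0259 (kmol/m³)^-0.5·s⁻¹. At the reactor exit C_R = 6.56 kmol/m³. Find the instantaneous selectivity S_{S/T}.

S_{S/T} = r_S/r_T = (k₁·C_R^2)/(k₂·C_R^1.5) = (k₁/k₂)·C_R^0.5.
= (1.88×6.560^2) / (0.0259×6.560^1.5) = 80.90/0.4352 = 186.
Since the desired path is higher order in R, keeping C_R high (PFR or concentrated feed) favours S.

186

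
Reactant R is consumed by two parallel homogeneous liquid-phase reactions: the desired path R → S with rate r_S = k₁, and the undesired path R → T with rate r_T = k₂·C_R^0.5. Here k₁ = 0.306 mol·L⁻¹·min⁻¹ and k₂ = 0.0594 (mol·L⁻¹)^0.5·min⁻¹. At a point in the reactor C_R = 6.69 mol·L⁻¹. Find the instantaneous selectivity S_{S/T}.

S_{S/T} = r_S/r_T = (k₁)/(k₂·C_R^0.5) = (k₁/k₂)·C_R^-0.5.
= (0.306) / (0.0594×6.690^0.5) = 0.3060/0.1536 = 1.99.
The undesired path is higher order in R, so low C_R (CSTR or dilute feed) favours S.

1.99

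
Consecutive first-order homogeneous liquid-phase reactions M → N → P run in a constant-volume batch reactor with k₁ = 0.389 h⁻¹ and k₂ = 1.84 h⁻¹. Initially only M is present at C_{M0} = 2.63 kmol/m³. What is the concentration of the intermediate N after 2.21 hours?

0.286 kmol/m³

The intermediate concentration in a first-order A→B→C sequence is C_N = k₁C_{M0}(e^(−k₁t) − e^(−k₂t))/(k₂−k₁).
e^(−k₁t) = e^(−0.389×2.21) = e^(−0.8597) = 0.4233; e^(−k₂t) = e^(−4.066) = 0.01714.
C_N = 0.389×2.63/(1.84−0.389) × (0.4233−0.01714) = 0.7051×0.4062 = 0.2864 kmol/m³.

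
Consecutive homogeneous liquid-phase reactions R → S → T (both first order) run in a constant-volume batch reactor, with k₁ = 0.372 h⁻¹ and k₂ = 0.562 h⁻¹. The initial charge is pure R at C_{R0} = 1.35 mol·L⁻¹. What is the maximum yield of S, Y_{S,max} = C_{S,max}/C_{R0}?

0.295

At the optimum, C_{S,max}/C_{R0} = (k₁/k₂)^[k₂/(k₂−k₁)].
= (0.372/0.562)^(0.562/(0.562−0.372)) = (0.6619)^(2.958) = 0.2951.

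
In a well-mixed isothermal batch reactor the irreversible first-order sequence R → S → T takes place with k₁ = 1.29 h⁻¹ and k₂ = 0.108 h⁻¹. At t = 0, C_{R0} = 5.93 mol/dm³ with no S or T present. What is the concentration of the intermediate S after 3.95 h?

4.18 mol/dm³

Solving the coupled first-order balances gives C_S(t) = [k₁/(k₂−k₁)]·C_{R0}·(e^(−k₁t) − e^(−k₂t)).
e^(−k₁t) = e^(−1.29×3.95) = e^(−5.096) = 0.006124; e^(−k₂t) = e^(−0.4266) = 0.6527.
C_S = 1.29×5.93/(0.108−1.29) × (0.006124−0.6527) = (-6.472)×(-0.6466) = 4.185 mol/dm³.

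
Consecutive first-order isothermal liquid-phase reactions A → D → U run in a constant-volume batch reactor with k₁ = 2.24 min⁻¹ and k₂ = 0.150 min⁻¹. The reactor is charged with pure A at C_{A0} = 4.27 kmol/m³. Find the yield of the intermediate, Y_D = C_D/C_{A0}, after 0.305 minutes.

0.483

For first-order series with pure A initially, C_D(t) = k₁C_{A0}/(k₂−k₁)·(e^(−k₁t) − e^(−k₂t)).
e^(−k₁t) = e^(−2.24×0.305) = e^(−0.6832) = 0.5050; e^(−k₂t) = e^(−0.04575) = 0.9553.
C_D = 2.24×4.27/(0.150−2.24) × (0.5050−0.9553) = (-4.576)×(-0.4503) = 2.061 kmol/m³.
Y_D = C_D/C_{A0} = 2.061/4.27 = 0.483.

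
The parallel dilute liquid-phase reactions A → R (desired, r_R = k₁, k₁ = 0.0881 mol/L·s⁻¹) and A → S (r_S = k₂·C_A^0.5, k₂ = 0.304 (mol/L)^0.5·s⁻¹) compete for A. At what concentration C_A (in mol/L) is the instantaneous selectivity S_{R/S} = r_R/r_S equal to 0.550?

S_{R/S} = (k₁/k₂)·C_A^-0.5 ⇒ C_A = (S·k₂/k₁)^(-2).
= (0.550×0.304/0.0881)^(-2) = (1.898)^(-2) = 0.278 mol/L.

0.278 mol/L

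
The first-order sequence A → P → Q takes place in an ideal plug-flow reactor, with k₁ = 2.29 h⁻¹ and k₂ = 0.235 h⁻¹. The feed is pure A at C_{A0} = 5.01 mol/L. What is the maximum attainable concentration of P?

3.86 mol/L

Evaluating C_P at τ_opt = ln(k₂/k₁)/(k₂−k₁) gives C_{P,max}/C_{A0} = (k₁/k₂)^[k₂/(k₂−k₁)].
= (2.29/0.235)^(0.235/(0.235−2.29)) = (9.745)^(-0.1144) = 0.7708.
C_{P,max} = 0.7708×5.01 = 3.86 mol/L.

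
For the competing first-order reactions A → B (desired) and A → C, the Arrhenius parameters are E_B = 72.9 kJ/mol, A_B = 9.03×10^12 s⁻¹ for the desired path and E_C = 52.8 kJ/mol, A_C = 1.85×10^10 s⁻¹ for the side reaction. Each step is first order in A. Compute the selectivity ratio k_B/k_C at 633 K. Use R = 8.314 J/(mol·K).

k_B/k_C = (A_B/A_C)·exp[−(E_B−E_C)/(RT)] = (A_B/A_C)·exp[(E_C−E_B)/(RT)].
(E_C−E_B)/(RT) = (52.8−72.9)×10³/(8.314×633) = -20100/5263 = -3.819.
k_B/k_C = (9.03×10^12/1.85×10^10)·exp(-3.819) = 488.1 × 0.02194 = 10.7.
Since E_B > E_C, raising the temperature improves selectivity toward B.

10.7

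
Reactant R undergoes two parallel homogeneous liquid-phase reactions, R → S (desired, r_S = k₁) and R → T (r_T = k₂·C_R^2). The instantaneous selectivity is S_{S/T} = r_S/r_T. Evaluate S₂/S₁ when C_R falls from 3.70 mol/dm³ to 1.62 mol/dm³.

S_{S/T} = (k₁/k₂)·C_R^-2, so S₂/S₁ = (C_{R,2}/C_{R,1})^-2.
= (1.62/3.70)^(-2) = (0.4378)^(-2) = 5.22.

5.22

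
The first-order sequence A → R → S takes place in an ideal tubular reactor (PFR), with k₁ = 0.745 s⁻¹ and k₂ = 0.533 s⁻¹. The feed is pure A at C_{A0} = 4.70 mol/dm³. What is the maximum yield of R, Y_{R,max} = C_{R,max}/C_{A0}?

Evaluating C_R at τ_opt = ln(k₂/k₁)/(k₂−k₁) gives C_{R,max}/C_{A0} = (k₁/k₂)^[k₂/(k₂−k₁)].
= (0.745/0.533)^(0.533/(0.533−0.745)) = (1.398)^(-2.514) = 0.4309.

0.431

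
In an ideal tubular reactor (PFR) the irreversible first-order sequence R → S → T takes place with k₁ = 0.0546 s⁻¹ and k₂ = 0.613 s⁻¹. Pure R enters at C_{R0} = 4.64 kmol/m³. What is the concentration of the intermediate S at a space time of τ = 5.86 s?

For first-order series with pure R initially, C_S(τ) = k₁C_{R0}/(k₂−k₁)·(e^(−k₁τ) − e^(−k₂τ)).
e^(−k₁τ) = e^(−0.0546×5.86) = e^(−0.3200) = 0.7262; e^(−k₂τ) = e^(−3.592) = 0.02754.
C_S = 0.0546×4.64/(0.613−0.0546) × (0.7262−0.02754) = 0.4537×0.6986 = 0.3170 kmol/m³.

0.317 kmol/m³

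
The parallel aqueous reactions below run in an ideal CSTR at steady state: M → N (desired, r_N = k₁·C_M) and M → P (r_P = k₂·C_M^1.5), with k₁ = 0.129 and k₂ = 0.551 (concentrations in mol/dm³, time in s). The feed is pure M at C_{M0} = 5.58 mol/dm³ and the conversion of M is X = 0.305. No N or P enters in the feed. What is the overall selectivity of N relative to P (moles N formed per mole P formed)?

0.119

Exit C_M = C_{M0}(1−X) = 5.58×0.695 = 3.878 mol/dm³.
A CSTR operates uniformly at the exit composition, giving r_N = 0.5003 and r_P = 4.208 (each k·C_M^n at C_M = 3.878).
Overall selectivity = C_N/C_P = r_Nτ/(r_Pτ) = r_N/r_P = 0.119.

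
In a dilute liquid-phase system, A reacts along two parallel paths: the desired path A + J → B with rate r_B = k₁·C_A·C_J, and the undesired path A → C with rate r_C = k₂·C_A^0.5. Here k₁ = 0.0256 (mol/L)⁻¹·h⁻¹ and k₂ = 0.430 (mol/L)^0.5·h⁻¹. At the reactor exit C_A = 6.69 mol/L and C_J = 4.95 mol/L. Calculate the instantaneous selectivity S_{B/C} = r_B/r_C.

0.762

S_{B/C} = r_B/r_C = (k₁·C_A·C_J)/(k₂·C_A^0.5) = (k₁/k₂)·C_A^0.5·C_J.
= (0.0256×6.690×4.950) / (0.430×6.690^0.5) = 0.8478/1.112 = 0.762.
Since the desired path is higher order in A, keeping C_A high (PFR or concentrated feed) favours B.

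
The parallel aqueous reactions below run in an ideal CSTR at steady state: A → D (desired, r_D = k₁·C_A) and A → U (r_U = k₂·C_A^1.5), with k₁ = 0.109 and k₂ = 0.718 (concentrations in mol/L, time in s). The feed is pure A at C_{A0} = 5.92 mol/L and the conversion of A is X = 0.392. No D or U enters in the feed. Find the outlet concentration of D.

0.172 mol/L

Exit C_A = C_{A0}(1−X) = 5.92×0.608 = 3.599 mol/L.
Rates in a CSTR are evaluated at the outlet concentration: r_D = 0.109×3.599 = 0.3923, r_U = 0.718×3.599^1.5 = 4.903.
Fraction of consumed A going to D: r_D/(r_D+r_U) = 0.07409.
C_D = 0.07409·C_{A0}·X = 0.07409×5.92×0.392 = 0.172 mol/L.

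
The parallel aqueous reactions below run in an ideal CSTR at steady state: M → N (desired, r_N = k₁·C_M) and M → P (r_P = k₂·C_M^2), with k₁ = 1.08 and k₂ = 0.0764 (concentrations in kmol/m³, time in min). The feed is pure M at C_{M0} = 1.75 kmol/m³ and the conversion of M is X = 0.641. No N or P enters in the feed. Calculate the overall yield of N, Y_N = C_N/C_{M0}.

0.614

Exit C_M = C_{M0}(1−X) = 1.75×0.359 = 0.6282 kmol/m³.
A CSTR operates uniformly at the exit composition, giving r_N = 0.6785 and r_P = 0.03015 (each k·C_M^n at C_M = 0.6282).
Fraction of consumed M going to N: r_N/(r_N+r_P) = 0.9574.
C_N = 0.9574·C_{M0}·X = 0.9574×1.75×0.641 = 1.07 kmol/m³; Y_N = C_N/C_{M0} = 0.614.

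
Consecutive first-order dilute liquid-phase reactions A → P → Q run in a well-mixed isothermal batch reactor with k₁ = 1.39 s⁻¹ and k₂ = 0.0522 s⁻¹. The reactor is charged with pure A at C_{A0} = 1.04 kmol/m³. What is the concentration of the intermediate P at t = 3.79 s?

For first-order series with pure A initially, C_P(t) = k₁C_{A0}/(k₂−k₁)·(e^(−k₁t) − e^(−k₂t)).
e^(−k₁t) = e^(−1.39×3.79) = e^(−5.268) = 0.005153; e^(−k₂t) = e^(−0.1978) = 0.8205.
C_P = 1.39×1.04/(0.0522−1.39) × (0.005153−0.8205) = (-1.081)×(-0.8153) = 0.8811 kmol/m³.

0.881 kmol/m³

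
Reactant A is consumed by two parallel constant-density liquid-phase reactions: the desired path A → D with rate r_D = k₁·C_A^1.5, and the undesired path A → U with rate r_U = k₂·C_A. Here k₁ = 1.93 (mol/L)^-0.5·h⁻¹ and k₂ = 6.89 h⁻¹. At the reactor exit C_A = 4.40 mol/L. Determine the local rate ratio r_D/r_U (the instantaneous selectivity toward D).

S_{D/U} = r_D/r_U = (k₁·C_A^1.5)/(k₂·C_A) = (k₁/k₂)·C_A^0.5.
= (1.93×4.400^1.5) / (6.89×4.400) = 17.81/30.32 = 0.588.

0.588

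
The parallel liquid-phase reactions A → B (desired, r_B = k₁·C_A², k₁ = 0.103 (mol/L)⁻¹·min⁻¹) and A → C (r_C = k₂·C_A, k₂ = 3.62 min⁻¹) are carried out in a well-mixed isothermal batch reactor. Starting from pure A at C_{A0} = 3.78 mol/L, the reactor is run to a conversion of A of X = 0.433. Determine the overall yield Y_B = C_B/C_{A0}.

0.0336

C_A = C_{A0}(1−X) = 2.143 mol/L.
Along a PFR/batch, dC_C/dC_A = −r_C/(r_B+r_C) = −k₂/(k₂+k₁·C_A).
Integrating from C_{A0} to C_A: C_C = (3.62/0.103)·ln[(3.62+0.103·3.78)/(3.62+0.103·2.14)] = 35.15·ln(4.009/3.841) = 1.510 mol/L.
Then C_B = (C_{A0}−C_A) − C_C = 1.637 − 1.510 = 0.1270 mol/L.
Y_B = C_B/C_{A0} = 0.1270/3.78 = 0.0336.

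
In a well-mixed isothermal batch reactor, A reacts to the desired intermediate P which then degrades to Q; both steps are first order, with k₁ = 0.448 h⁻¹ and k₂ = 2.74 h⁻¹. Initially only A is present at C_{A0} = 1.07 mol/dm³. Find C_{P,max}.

0.123 mol/dm³

At the optimum, C_{P,max}/C_{A0} = (k₁/k₂)^[k₂/(k₂−k₁)].
= (0.448/2.74)^(2.74/(2.74−0.448)) = (0.1635)^(1.195) = 0.1148.
C_{P,max} = 0.1148×1.07 = 0.123 mol/dm³.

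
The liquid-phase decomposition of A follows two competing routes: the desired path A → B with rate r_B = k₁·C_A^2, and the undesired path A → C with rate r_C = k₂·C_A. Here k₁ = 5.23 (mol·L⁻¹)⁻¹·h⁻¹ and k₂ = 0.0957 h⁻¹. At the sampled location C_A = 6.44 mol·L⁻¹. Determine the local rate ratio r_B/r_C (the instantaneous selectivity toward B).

S_{B/C} = r_B/r_C = (k₁·C_A^2)/(k₂·C_A) = (k₁/k₂)·C_A.
= (5.23×6.440^2) / (0.0957×6.440) = 216.9/0.6163 = 352.

352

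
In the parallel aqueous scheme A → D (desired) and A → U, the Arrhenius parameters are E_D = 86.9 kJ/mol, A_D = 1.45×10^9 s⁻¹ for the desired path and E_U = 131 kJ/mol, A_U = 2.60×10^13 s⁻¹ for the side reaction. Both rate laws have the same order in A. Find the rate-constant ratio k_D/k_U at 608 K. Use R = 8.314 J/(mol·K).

k_D/k_U = (A_D/A_U)·exp[−(E_D−E_U)/(RT)] = (A_D/A_U)·exp[(E_U−E_D)/(RT)].
(E_U−E_D)/(RT) = (131−86.9)×10³/(8.314×608) = 44100/5055 = 8.724.
k_D/k_U = (1.45×10^9/2.60×10^13)·exp(8.724) = 5.577×10^-5 × 6150 = 0.343.

0.343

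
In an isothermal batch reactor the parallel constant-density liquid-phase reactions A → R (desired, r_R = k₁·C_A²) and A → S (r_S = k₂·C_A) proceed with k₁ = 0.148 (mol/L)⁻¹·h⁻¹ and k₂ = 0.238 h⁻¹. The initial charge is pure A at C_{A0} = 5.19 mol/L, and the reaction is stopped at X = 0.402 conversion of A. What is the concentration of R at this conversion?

C_A = C_{A0}(1−X) = 3.104 mol/L.
Along a PFR/batch, dC_S/dC_A = −r_S/(r_R+r_S) = −k₂/(k₂+k₁·C_A).
Integrating from C_{A0} to C_A: C_S = (0.238/0.148)·ln[(0.238+0.148·5.19)/(0.238+0.148·3.10)] = 1.608·ln(1.006/0.6973) = 0.5895 mol/L.
Then C_R = (C_{A0}−C_A) − C_S = 2.086 − 0.5895 = 1.497 mol/L.

1.50 mol/L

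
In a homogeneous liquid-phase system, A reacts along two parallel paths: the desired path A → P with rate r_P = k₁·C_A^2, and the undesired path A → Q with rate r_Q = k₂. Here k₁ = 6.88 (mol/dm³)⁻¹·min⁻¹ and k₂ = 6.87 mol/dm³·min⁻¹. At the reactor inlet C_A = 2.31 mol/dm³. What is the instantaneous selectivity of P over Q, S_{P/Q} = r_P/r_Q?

5.34

S_{P/Q} = r_P/r_Q = (k₁·C_A^2)/(k₂) = (k₁/k₂)·C_A^2.
= (6.88×2.310^2) / (6.87) = 36.71/6.870 = 5.34.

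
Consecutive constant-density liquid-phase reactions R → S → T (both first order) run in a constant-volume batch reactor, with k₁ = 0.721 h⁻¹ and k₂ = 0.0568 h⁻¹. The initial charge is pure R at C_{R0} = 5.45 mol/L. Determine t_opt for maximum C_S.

3.83 h

Setting dC_S/dt = 0 gives t_opt = ln(k₂/k₁)/(k₂−k₁).
= ln(0.0568/0.721)/(0.0568−0.721) = ln(0.07878)/-0.6642 = -2.541/-0.6642 = 3.83 h.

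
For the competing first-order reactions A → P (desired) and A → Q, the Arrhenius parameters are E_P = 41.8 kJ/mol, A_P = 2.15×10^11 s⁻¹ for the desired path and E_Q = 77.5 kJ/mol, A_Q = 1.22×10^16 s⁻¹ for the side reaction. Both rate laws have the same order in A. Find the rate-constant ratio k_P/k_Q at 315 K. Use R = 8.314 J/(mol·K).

Since both paths have the same order in A, the concentration cancels and S_{P/Q} = k_P/k_Q = (A_P/A_Q)·exp[(E_Q−E_P)/(RT)].
(E_Q−E_P)/(RT) = (77.5−41.8)×10³/(8.314×315) = 35700/2619 = 13.63.
k_P/k_Q = (2.15×10^11/1.22×10^16)·exp(13.63) = 1.762×10^-5 × 8.320×10^5 = 14.7.
Since E_P < E_Q, lowering the temperature improves selectivity toward P.

14.7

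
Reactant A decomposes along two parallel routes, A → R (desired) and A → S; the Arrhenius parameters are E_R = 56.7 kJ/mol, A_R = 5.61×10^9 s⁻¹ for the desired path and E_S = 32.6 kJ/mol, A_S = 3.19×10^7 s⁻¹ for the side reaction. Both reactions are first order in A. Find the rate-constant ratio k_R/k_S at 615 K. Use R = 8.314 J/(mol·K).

1.58

Since both paths have the same order in A, the concentration cancels and S_{R/S} = k_R/k_S = (A_R/A_S)·exp[(E_S−E_R)/(RT)].
(E_S−E_R)/(RT) = (32.6−56.7)×10³/(8.314×615) = -24100/5113 = -4.713.
k_R/k_S = (5.61×10^9/3.19×10^7)·exp(-4.713) = 175.9 × 0.008974 = 1.58.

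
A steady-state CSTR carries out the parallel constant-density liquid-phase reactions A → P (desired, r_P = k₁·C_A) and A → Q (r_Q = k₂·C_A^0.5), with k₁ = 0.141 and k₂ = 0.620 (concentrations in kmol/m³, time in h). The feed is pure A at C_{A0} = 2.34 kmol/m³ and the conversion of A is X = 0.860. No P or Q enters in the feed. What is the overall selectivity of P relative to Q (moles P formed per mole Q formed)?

0.130

Exit C_A = C_{A0}(1−X) = 2.34×0.140 = 0.3276 kmol/m³.
A CSTR operates uniformly at the exit composition, giving r_P = 0.04619 and r_Q = 0.3549 (each k·C_A^n at C_A = 0.3276).
Overall selectivity = C_P/C_Q = r_Pτ/(r_Qτ) = r_P/r_Q = 0.130.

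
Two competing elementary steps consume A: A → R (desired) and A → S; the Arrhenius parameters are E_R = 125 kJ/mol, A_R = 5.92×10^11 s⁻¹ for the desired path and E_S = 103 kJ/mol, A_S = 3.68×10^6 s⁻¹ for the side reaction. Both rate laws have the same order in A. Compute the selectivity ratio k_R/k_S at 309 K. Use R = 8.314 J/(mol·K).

30.7

With equal orders, S_{R/S} = k_R/k_S = (A_R/A_S)·exp[(E_S−E_R)/(RT)].
(E_S−E_R)/(RT) = (103−125)×10³/(8.314×309) = -22000/2569 = -8.564.
k_R/k_S = (5.92×10^11/3.68×10^6)·exp(-8.564) = 1.609×10^5 × 1.909×10^-4 = 30.7.
Since E_R > E_S, raising the temperature improves selectivity toward R.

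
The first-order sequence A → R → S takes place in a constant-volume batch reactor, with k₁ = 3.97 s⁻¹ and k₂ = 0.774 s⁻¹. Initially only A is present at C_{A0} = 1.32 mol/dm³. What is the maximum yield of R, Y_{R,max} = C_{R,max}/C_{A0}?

0.673

At the optimum, C_{R,max}/C_{A0} = (k₁/k₂)^[k₂/(k₂−k₁)].
= (3.97/0.774)^(0.774/(0.774−3.97)) = (5.129)^(-0.2422) = 0.6730.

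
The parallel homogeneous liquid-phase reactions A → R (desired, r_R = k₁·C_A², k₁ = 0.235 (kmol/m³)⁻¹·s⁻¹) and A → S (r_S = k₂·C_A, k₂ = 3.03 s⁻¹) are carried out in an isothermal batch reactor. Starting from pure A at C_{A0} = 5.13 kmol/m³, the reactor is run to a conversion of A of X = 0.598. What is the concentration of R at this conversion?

0.662 kmol/m³

C_A = C_{A0}(1−X) = 2.062 kmol/m³.
Along a PFR/batch, dC_S/dC_A = −r_S/(r_R+r_S) = −k₂/(k₂+k₁·C_A).
Integrating from C_{A0} to C_A: C_S = (3.03/0.235)·ln[(3.03+0.235·5.13)/(3.03+0.235·2.06)] = 12.89·ln(4.236/3.515) = 2.406 kmol/m³.
Then C_R = (C_{A0}−C_A) − C_S = 3.068 − 2.406 = 0.6621 kmol/m³.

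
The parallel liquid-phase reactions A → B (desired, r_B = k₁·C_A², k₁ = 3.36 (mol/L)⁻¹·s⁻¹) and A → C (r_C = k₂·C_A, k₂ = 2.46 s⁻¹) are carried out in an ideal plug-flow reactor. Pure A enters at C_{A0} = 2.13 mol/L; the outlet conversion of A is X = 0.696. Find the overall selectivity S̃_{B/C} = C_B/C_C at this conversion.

1.77

C_A = C_{A0}(1−X) = 0.6475 mol/L.
Along a PFR/batch, dC_C/dC_A = −r_C/(r_B+r_C) = −k₂/(k₂+k₁·C_A).
Integrating from C_{A0} to C_A: C_C = (2.46/3.36)·ln[(2.46+3.36·2.13)/(2.46+3.36·0.648)] = 0.7321·ln(9.617/4.636) = 0.5343 mol/L.
Then C_B = (C_{A0}−C_A) − C_C = 1.482 − 0.5343 = 0.9482 mol/L.
S̃_{B/C} = C_B/C_C = 0.9482/0.5343 = 1.77.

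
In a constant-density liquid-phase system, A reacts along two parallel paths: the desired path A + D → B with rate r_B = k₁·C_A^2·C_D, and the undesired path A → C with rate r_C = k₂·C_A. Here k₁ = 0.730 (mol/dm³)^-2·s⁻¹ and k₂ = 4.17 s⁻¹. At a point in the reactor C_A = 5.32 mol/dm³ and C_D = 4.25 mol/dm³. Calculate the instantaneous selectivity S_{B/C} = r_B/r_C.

S_{B/C} = r_B/r_C = (k₁·C_A^2·C_D)/(k₂·C_A) = (k₁/k₂)·C_A·C_D.
= (0.730×5.320^2×4.250) / (4.17×5.320) = 87.81/22.18 = 3.96.
Since the desired path is higher order in A, keeping C_A high (PFR or concentrated feed) favours B.

3.96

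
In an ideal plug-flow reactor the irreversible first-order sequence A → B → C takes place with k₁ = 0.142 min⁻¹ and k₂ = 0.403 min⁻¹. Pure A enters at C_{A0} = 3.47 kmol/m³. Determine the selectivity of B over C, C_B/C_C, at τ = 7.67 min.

Solving the coupled first-order balances gives C_B(τ) = [k₁/(k₂−k₁)]·C_{A0}·(e^(−k₁τ) − e^(−k₂τ)).
e^(−k₁τ) = e^(−0.142×7.67) = e^(−1.089) = 0.3365; e^(−k₂τ) = e^(−3.091) = 0.04546.
C_B = 0.142×3.47/(0.403−0.142) × (0.3365−0.04546) = 1.888×0.2910 = 0.5495 kmol/m³.
C_A = C_{A0}e^(−k₁τ) = 1.168 kmol/m³, so C_C = C_{A0}−C_A−C_B = 1.753 kmol/m³; C_B/C_C = 0.313.

0.313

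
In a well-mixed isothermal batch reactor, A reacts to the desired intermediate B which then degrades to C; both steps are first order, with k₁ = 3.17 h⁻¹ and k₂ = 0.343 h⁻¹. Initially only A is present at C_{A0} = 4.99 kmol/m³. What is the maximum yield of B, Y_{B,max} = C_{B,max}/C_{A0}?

0.764

Evaluating C_B at t_opt = ln(k₂/k₁)/(k₂−k₁) gives C_{B,max}/C_{A0} = (k₁/k₂)^[k₂/(k₂−k₁)].
= (3.17/0.343)^(0.343/(0.343−3.17)) = (9.242)^(-0.1213) = 0.7635.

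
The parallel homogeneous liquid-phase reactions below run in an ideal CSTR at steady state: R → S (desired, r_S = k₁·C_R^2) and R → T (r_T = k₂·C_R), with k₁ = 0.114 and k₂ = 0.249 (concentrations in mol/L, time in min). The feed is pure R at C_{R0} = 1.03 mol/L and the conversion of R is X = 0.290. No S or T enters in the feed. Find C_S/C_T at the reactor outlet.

0.335

Exit C_R = C_{R0}(1−X) = 1.03×0.710 = 0.7313 mol/L.
Rates in a CSTR are evaluated at the outlet concentration: r_S = 0.114×0.7313^2 = 0.06097, r_T = 0.249×0.7313 = 0.1821.
Overall selectivity = C_S/C_T = r_Sτ/(r_Tτ) = r_S/r_T = 0.335.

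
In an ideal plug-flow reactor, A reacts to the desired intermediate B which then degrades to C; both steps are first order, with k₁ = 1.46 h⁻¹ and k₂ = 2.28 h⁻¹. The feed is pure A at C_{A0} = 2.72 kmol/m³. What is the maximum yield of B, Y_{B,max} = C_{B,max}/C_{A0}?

Evaluating C_B at τ_opt = ln(k₂/k₁)/(k₂−k₁) gives C_{B,max}/C_{A0} = (k₁/k₂)^[k₂/(k₂−k₁)].
= (1.46/2.28)^(2.28/(2.28−1.46)) = (0.6404)^(2.780) = 0.2896.

0.290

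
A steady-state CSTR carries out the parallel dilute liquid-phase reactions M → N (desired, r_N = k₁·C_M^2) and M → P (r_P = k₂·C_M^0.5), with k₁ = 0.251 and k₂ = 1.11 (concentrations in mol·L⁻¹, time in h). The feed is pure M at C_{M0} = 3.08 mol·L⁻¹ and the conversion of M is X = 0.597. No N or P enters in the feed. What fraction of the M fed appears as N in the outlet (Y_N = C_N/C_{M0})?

Exit C_M = C_{M0}(1−X) = 3.08×0.403 = 1.241 mol·L⁻¹.
A CSTR operates uniformly at the exit composition, giving r_N = 0.3867 and r_P = 1.237 (each k·C_M^n at C_M = 1.241).
Fraction of consumed M going to N: r_N/(r_N+r_P) = 0.2382.
C_N = 0.2382·C_{M0}·X = 0.2382×3.08×0.597 = 0.438 mol·L⁻¹; Y_N = C_N/C_{M0} = 0.142.

0.142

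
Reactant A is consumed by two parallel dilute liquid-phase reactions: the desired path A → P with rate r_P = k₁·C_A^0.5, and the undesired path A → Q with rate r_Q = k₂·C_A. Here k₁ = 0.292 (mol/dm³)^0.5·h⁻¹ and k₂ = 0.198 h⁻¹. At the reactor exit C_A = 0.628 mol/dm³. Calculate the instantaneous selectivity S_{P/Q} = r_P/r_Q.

1.86

S_{P/Q} = r_P/r_Q = (k₁·C_A^0.5)/(k₂·C_A) = (k₁/k₂)·C_A^-0.5.
= (0.292×0.6280^0.5) / (0.198×0.6280) = 0.2314/0.1243 = 1.86.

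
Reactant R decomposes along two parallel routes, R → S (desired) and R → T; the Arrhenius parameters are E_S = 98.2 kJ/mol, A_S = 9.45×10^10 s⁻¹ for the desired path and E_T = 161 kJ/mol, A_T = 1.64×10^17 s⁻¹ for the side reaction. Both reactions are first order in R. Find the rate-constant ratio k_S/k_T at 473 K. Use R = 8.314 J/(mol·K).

Since both paths have the same order in R, the concentration cancels and S_{S/T} = k_S/k_T = (A_S/A_T)·exp[(E_T−E_S)/(RT)].
(E_T−E_S)/(RT) = (161−98.2)×10³/(8.314×473) = 62800/3933 = 15.97.
k_S/k_T = (9.45×10^10/1.64×10^17)·exp(15.97) = 5.762×10^-7 × 8.618×10^6 = 4.97.

4.97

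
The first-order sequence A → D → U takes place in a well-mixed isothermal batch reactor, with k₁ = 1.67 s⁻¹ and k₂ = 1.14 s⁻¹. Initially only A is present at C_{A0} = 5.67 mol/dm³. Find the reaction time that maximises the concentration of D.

0.720 s

The intermediate peaks when r₁ = r₂, i.e. k₁e^(−k₁t) = k₂e^(−k₂t), giving t_opt = ln(k₂/k₁)/(k₂−k₁).
= ln(1.14/1.67)/(1.14−1.67) = ln(0.6826)/-0.5300 = -0.3818/-0.5300 = 0.720 s.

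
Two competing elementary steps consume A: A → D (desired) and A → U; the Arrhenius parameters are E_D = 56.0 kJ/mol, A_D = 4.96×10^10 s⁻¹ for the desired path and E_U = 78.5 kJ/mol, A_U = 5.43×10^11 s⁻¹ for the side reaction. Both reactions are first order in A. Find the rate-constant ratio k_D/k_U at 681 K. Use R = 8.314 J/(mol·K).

Since both paths have the same order in A, the concentration cancels and S_{D/U} = k_D/k_U = (A_D/A_U)·exp[(E_U−E_D)/(RT)].
(E_U−E_D)/(RT) = (78.5−56.0)×10³/(8.314×681) = 22500/5662 = 3.974.
k_D/k_U = (4.96×10^10/5.43×10^11)·exp(3.974) = 0.09134 × 53.20 = 4.86.
Since E_D < E_U, lowering the temperature improves selectivity toward D.

4.86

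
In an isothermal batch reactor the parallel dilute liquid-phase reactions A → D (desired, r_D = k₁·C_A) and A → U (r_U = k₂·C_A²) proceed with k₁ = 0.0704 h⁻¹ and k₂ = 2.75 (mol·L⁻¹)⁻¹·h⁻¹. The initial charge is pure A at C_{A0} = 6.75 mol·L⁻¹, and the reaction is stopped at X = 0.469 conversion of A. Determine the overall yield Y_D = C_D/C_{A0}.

0.00239

C_A = C_{A0}(1−X) = 3.584 mol·L⁻¹.
Along a PFR/batch, dC_D/dC_A = −r_D/(r_D+r_U) = −k₁/(k₁+k₂·C_A).
Integrating from C_{A0} to C_A: C_D = (0.0704/2.75)·ln[(0.0704+2.75·6.75)/(0.0704+2.75·3.58)] = 0.02560·ln(18.63/9.927) = 0.01612 mol·L⁻¹.
Y_D = C_D/C_{A0} = 0.01612/6.75 = 0.00239.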